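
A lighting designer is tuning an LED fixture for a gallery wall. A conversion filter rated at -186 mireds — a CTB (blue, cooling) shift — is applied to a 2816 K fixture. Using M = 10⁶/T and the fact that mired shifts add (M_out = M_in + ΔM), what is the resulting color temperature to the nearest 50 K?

5900 K

M_in = 10⁶/2816 = 355.11 mireds.
M_out = 355.11 + (-186) = 169.11 mireds.
T_out = 10⁶/169.11 = 5913.2 K → 5900 K.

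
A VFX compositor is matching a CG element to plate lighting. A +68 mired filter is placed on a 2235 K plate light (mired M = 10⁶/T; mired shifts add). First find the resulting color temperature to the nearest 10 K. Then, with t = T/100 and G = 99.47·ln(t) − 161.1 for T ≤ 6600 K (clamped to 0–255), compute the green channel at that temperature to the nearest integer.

134

M_in = 10⁶/2235 = 447.43; M_out = 447.43 + (+68) = 515.43.
T_out = 10⁶/515.43 = 1940.1 K → 1940 K; t = 19.4.
G = 99.47·ln 19.4 − 161.1 = 99.47·2.9653 − 161.1 = 133.856.
Rounded: 134.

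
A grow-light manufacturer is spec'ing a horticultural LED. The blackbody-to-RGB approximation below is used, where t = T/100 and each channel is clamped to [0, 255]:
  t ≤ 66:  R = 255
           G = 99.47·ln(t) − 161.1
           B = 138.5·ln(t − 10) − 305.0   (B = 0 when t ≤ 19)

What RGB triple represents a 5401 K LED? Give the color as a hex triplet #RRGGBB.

#FFECDB

t = 5401/100 = 54.01; the t ≤ 66 branch applies.
R = 255 by definition for t ≤ 66.
G = 99.47·ln 54.01 − 161.1 = 99.47·3.9892 − 161.1 = 235.703.
B = 138.5·ln(54.01 − 10) − 305.0 = 138.5·ln 44.01 − 305.0 = 138.5·3.7844 − 305.0 = 219.142.
Rounded: (255, 236, 219).
In hex: #FFECDB.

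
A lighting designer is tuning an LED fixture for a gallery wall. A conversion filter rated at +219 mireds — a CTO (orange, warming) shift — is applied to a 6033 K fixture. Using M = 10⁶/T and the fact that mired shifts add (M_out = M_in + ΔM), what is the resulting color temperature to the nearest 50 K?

2600 K

M_in = 10⁶/6033 = 165.76 mireds.
M_out = 165.76 + (+219) = 384.76 mireds.
T_out = 10⁶/384.76 = 2599.1 K → 2600 K.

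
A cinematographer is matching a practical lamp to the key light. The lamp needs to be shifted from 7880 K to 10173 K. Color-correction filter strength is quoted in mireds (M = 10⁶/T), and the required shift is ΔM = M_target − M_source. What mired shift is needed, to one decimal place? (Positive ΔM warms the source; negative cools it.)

M_source = 10⁶/7880 = 126.904; M_target = 10⁶/10173 = 98.299.
ΔM = 98.299 − 126.904 = -28.604 → -28.6 mireds, a cooling shift.

-28.6 mireds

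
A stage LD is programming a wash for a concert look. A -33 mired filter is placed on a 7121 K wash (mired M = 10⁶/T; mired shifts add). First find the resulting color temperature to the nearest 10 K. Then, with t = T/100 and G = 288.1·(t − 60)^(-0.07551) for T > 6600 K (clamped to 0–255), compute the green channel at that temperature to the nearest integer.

M_in = 10⁶/7121 = 140.43; M_out = 140.43 + (-33) = 107.43.
T_out = 10⁶/107.43 = 9308.4 K → 9310 K; t = 93.1.
G = 288.1·(93.1 − 60)^(-0.07551) = 288.1·33.1^(-0.07551) = 288.1·0.76778 = 221.198.
Rounded: 221.

221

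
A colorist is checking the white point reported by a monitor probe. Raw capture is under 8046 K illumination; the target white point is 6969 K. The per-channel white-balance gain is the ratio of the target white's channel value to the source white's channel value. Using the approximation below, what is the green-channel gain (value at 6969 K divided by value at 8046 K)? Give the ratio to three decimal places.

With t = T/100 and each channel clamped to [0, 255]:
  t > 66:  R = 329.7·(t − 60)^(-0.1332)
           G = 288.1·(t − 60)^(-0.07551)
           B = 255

At 8046 K (t = 80.46):
  G = 288.1·(80.46 − 60)^(-0.07551) = 288.1·20.46^(-0.07551) = 288.1·0.79618 = 229.381.
At 6969 K (t = 69.69):
  G = 288.1·(69.69 − 60)^(-0.07551) = 288.1·9.69^(-0.07551) = 288.1·0.84241 = 242.698.
Gain = 242.698 / 229.381 = 1.0581 → 1.058.

1.058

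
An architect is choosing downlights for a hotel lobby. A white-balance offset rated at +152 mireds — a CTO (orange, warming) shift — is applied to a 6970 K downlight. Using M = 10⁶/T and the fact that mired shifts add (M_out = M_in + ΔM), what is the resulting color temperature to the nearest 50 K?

3400 K

M_in = 10⁶/6970 = 143.47 mireds.
M_out = 143.47 + (+152) = 295.47 mireds.
T_out = 10⁶/295.47 = 3384.4 K → 3400 K.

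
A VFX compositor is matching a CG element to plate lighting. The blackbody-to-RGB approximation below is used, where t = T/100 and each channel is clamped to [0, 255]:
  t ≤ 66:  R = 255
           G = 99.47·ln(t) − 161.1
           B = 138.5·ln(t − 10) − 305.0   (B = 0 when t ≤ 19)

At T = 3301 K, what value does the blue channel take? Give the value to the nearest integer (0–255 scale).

t = 3301/100 = 33.01; the t ≤ 66 branch applies.
B = 138.5·ln(33.01 − 10) − 305.0 = 138.5·ln 23.01 − 305.0 = 138.5·3.1359 − 305.0 = 129.326.
Rounded: 129.

129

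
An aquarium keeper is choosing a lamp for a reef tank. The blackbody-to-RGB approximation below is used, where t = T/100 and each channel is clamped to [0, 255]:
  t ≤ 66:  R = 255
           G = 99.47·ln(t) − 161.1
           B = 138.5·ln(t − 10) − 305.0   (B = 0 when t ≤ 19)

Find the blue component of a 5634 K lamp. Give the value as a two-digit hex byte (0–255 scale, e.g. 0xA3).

t = 5634/100 = 56.34; the t ≤ 66 branch applies.
B = 138.5·ln(56.34 − 10) − 305.0 = 138.5·ln 46.34 − 305.0 = 138.5·3.8360 − 305.0 = 226.287.
Rounded: 226; in hex, 0xE2.

0xE2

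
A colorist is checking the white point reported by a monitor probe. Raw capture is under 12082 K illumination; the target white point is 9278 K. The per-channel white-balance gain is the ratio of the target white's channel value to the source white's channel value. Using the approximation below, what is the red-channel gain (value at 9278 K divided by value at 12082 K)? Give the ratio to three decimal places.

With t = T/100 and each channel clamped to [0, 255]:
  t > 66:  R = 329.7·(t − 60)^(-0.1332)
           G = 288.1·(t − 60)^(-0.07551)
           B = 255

At 12082 K (t = 120.82):
  R = 329.7·(120.82 − 60)^(-0.1332) = 329.7·60.82^(-0.1332) = 329.7·0.57858 = 190.759.
At 9278 K (t = 92.78):
  R = 329.7·(92.78 − 60)^(-0.1332) = 329.7·32.78^(-0.1332) = 329.7·0.62823 = 207.128.
Gain = 207.128 / 190.759 = 1.0858 → 1.086.

1.086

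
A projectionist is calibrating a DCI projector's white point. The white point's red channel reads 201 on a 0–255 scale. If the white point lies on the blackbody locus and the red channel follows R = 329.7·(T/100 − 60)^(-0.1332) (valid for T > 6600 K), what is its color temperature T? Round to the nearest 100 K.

10100 K

(t − 60)^(-0.1332) = 201/329.7 = 0.60965.
t − 60 = 0.60965^(1/-0.1332) = 0.60965^(-7.508) = 41.071, so t = 101.071.
T = 100·t = 10107 K → 10100 K to the nearest 100 K.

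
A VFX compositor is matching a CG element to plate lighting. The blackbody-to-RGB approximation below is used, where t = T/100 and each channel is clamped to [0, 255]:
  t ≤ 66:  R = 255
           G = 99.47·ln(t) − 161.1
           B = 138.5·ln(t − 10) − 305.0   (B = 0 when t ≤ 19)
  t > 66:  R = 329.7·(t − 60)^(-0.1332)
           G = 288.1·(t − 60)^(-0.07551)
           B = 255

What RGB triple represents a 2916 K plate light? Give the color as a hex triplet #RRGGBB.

t = 2916/100 = 29.16; the t ≤ 66 branch applies.
R = 255 by definition for t ≤ 66.
G = 99.47·ln 29.16 − 161.1 = 99.47·3.3728 − 161.1 = 174.392.
B = 138.5·ln(29.16 − 10) − 305.0 = 138.5·ln 19.16 − 305.0 = 138.5·2.9528 − 305.0 = 103.966.
Rounded: (255, 174, 104).
In hex: #FFAE68.

#FFAE68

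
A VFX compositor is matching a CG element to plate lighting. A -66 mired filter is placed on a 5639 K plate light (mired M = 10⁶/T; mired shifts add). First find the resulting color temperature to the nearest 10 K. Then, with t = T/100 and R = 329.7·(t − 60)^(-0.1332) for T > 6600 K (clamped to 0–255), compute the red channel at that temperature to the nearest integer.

210

M_in = 10⁶/5639 = 177.34; M_out = 177.34 + (-66) = 111.34.
T_out = 10⁶/111.34 = 8981.8 K → 8980 K; t = 89.8.
R = 329.7·(89.8 − 60)^(-0.1332) = 329.7·29.8^(-0.1332) = 329.7·0.63626 = 209.775.
Rounded: 210.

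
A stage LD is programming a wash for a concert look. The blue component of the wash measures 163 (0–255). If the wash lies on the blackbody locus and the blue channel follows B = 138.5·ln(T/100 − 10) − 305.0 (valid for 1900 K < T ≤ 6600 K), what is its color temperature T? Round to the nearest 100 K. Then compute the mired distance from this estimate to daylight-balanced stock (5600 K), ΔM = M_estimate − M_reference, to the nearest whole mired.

+78 mireds

ln(t − 10) = (163 + 305.0) / 138.5 = 3.3791.
t − 10 = e^3.3791 = 29.343, so t = 39.343.
T = 100·t = 3934 K → 3900 K to the nearest 100 K.
M_estimate = 10⁶/3900 = 256.41; M_reference = 10⁶/5600 = 178.57.
ΔM = 256.41 − 178.57 = 77.84 → +78 mireds.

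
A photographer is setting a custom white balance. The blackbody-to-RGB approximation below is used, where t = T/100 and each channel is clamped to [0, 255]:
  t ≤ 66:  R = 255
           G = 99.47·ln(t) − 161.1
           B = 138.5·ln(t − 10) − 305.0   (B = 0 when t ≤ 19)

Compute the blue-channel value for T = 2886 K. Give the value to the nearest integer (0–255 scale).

t = 2886/100 = 28.86; the t ≤ 66 branch applies.
B = 138.5·ln(28.86 − 10) − 305.0 = 138.5·ln 18.86 − 305.0 = 138.5·2.9370 − 305.0 = 101.780.
Rounded: 102.

102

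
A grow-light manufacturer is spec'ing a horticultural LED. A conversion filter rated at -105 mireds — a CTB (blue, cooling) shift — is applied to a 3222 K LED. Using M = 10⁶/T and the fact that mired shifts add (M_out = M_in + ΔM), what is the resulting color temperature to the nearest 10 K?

M_in = 10⁶/3222 = 310.37 mireds.
M_out = 310.37 + (-105) = 205.37 mireds.
T_out = 10⁶/205.37 = 4869.3 K → 4870 K.

4870 K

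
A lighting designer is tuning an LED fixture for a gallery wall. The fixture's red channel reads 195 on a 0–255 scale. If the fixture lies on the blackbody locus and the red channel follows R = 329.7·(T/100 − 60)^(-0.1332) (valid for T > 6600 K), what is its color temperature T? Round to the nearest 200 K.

11200 K

(t − 60)^(-0.1332) = 195/329.7 = 0.59145.
t − 60 = 0.59145^(1/-0.1332) = 0.59145^(-7.508) = 51.564, so t = 111.564.
T = 100·t = 11156 K → 11200 K to the nearest 200 K.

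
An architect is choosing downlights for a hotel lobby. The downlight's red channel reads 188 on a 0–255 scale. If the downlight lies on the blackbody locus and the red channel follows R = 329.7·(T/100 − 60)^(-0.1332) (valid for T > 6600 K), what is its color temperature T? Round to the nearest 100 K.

12800 K

(t − 60)^(-0.1332) = 188/329.7 = 0.57022.
t − 60 = 0.57022^(1/-0.1332) = 0.57022^(-7.508) = 67.848, so t = 127.848.
T = 100·t = 12785 K → 12800 K to the nearest 100 K.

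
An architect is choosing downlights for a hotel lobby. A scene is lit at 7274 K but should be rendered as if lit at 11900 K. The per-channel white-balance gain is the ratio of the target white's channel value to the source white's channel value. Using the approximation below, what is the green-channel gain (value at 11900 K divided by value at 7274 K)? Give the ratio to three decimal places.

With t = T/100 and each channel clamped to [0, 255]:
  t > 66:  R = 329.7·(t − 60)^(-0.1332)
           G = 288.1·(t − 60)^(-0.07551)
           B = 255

At 7274 K (t = 72.74):
  G = 288.1·(72.74 − 60)^(-0.07551) = 288.1·12.74^(-0.07551) = 288.1·0.82518 = 237.734.
At 11900 K (t = 119):
  G = 288.1·(119 − 60)^(-0.07551) = 288.1·59^(-0.07551) = 288.1·0.73499 = 211.751.
Gain = 211.751 / 237.734 = 0.8907 → 0.891.

0.891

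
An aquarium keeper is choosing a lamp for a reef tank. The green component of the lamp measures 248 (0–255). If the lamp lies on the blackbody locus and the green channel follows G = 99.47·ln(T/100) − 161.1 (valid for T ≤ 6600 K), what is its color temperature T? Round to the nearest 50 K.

ln t = (248 + 161.1) / 99.47 = 4.1128.
t = e^4.1128 = 61.117.
T = 100·t = 6112 K → 6100 K to the nearest 50 K.

6100 K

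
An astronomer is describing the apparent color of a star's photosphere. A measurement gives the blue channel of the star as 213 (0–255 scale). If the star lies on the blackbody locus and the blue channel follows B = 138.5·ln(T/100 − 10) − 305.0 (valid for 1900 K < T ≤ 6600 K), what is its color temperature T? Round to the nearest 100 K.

5200 K

ln(t − 10) = (213 + 305.0) / 138.5 = 3.7401.
t − 10 = e^3.7401 = 42.101, so t = 52.101.
T = 100·t = 5210 K → 5200 K to the nearest 100 K.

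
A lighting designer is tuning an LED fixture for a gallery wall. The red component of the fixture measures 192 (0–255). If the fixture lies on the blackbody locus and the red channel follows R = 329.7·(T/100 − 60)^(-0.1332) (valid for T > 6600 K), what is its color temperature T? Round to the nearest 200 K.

(t − 60)^(-0.1332) = 192/329.7 = 0.58235.
t − 60 = 0.58235^(1/-0.1332) = 0.58235^(-7.508) = 57.929, so t = 117.929.
T = 100·t = 11793 K → 11800 K to the nearest 200 K.

11800 K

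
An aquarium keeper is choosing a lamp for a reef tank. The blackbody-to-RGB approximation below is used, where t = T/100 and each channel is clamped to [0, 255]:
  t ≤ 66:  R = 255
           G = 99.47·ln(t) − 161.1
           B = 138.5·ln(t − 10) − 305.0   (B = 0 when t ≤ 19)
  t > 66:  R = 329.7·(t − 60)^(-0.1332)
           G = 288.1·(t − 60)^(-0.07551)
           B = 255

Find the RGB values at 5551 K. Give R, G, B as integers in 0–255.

t = 5551/100 = 55.51; the t ≤ 66 branch applies.
R = 255 by definition for t ≤ 66.
G = 99.47·ln 55.51 − 161.1 = 99.47·4.0166 − 161.1 = 238.428.
B = 138.5·ln(55.51 − 10) − 305.0 = 138.5·ln 45.51 − 305.0 = 138.5·3.8179 − 305.0 = 223.784.
Rounded: (255, 238, 224).

R=255, G=238, B=224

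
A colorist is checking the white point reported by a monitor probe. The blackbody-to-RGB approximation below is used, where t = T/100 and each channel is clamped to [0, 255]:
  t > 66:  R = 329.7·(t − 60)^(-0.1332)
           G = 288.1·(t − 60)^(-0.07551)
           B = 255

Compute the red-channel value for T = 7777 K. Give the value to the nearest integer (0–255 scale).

225

t = 7777/100 = 77.77; the t > 66 branch applies.
R = 329.7·(77.77 − 60)^(-0.1332) = 329.7·17.77^(-0.1332) = 329.7·0.68162 = 224.730.
Rounded: 225.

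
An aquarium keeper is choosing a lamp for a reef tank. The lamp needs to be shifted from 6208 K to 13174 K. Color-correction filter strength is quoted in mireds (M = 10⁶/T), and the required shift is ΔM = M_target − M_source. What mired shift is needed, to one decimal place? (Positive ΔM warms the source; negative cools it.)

-85.2 mireds

M_source = 10⁶/6208 = 161.082; M_target = 10⁶/13174 = 75.907.
ΔM = 75.907 − 161.082 = -85.175 → -85.2 mireds, a cooling shift.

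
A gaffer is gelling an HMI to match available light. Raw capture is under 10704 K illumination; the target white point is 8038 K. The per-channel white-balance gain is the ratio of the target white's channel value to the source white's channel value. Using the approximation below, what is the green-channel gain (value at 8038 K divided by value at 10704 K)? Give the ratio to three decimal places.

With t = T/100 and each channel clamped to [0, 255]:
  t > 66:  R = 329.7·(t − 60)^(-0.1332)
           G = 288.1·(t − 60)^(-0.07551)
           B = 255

1.065

At 10704 K (t = 107.04):
  G = 288.1·(107.04 − 60)^(-0.07551) = 288.1·47.04^(-0.07551) = 288.1·0.74767 = 215.405.
At 8038 K (t = 80.38):
  G = 288.1·(80.38 − 60)^(-0.07551) = 288.1·20.38^(-0.07551) = 288.1·0.79642 = 229.449.
Gain = 229.449 / 215.405 = 1.0652 → 1.065.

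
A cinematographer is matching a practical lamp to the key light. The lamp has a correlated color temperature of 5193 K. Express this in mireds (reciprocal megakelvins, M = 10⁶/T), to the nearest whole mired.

193 mireds

M = 10⁶ / 5193 = 192.567 → 193 mireds.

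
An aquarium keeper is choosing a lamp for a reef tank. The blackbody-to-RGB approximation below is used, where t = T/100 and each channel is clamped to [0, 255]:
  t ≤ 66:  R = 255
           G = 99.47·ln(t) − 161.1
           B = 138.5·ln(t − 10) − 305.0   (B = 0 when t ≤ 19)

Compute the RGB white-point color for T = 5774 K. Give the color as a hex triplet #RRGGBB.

#FFF2E6

t = 5774/100 = 57.74; the t ≤ 66 branch applies.
R = 255 by definition for t ≤ 66.
G = 99.47·ln 57.74 − 161.1 = 99.47·4.0560 − 161.1 = 242.345.
B = 138.5·ln(57.74 − 10) − 305.0 = 138.5·ln 47.74 − 305.0 = 138.5·3.8658 − 305.0 = 230.409.
Rounded: (255, 242, 230).
In hex: #FFF2E6.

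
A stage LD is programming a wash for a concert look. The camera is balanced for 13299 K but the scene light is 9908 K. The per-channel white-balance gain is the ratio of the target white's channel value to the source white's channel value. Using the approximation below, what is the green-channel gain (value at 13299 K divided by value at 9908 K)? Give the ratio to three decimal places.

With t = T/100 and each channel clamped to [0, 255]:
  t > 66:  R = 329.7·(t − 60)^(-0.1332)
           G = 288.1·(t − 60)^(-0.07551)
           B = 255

At 9908 K (t = 99.08):
  G = 288.1·(99.08 − 60)^(-0.07551) = 288.1·39.08^(-0.07551) = 288.1·0.75821 = 218.441.
At 13299 K (t = 132.99):
  G = 288.1·(132.99 − 60)^(-0.07551) = 288.1·72.99^(-0.07551) = 288.1·0.72328 = 208.376.
Gain = 208.376 / 218.441 = 0.9539 → 0.954.

0.954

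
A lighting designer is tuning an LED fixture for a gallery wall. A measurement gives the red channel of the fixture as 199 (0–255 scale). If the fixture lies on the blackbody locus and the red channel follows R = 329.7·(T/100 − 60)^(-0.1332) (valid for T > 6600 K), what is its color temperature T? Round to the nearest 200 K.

(t − 60)^(-0.1332) = 199/329.7 = 0.60358.
t − 60 = 0.60358^(1/-0.1332) = 0.60358^(-7.508) = 44.273, so t = 104.273.
T = 100·t = 10427 K → 10400 K to the nearest 200 K.

10400 K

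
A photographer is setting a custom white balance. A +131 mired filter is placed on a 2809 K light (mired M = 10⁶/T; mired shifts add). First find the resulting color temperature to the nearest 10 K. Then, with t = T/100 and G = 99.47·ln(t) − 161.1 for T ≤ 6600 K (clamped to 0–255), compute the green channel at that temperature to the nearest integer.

139

M_in = 10⁶/2809 = 356.00; M_out = 356.00 + (+131) = 487.00.
T_out = 10⁶/487.00 = 2053.4 K → 2050 K; t = 20.5.
G = 99.47·ln 20.5 − 161.1 = 99.47·3.0204 − 161.1 = 139.342.
Rounded: 139.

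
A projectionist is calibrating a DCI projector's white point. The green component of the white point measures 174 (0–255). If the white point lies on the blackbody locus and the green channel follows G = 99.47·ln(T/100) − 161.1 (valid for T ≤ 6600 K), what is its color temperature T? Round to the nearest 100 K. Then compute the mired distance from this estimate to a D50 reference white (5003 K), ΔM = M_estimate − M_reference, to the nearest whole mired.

+145 mireds

ln t = (174 + 161.1) / 99.47 = 3.3689.
t = e^3.3689 = 29.045.
T = 100·t = 2905 K → 2900 K to the nearest 100 K.
M_estimate = 10⁶/2900 = 344.83; M_reference = 10⁶/5003 = 199.88.
ΔM = 344.83 − 199.88 = 144.95 → +145 mireds.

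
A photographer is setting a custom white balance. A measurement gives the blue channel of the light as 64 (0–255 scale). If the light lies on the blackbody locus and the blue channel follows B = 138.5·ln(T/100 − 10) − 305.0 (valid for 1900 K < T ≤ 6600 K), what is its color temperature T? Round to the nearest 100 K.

2400 K

ln(t − 10) = (64 + 305.0) / 138.5 = 2.6643.
t − 10 = e^2.6643 = 14.357, so t = 24.357.
T = 100·t = 2436 K → 2400 K to the nearest 100 K.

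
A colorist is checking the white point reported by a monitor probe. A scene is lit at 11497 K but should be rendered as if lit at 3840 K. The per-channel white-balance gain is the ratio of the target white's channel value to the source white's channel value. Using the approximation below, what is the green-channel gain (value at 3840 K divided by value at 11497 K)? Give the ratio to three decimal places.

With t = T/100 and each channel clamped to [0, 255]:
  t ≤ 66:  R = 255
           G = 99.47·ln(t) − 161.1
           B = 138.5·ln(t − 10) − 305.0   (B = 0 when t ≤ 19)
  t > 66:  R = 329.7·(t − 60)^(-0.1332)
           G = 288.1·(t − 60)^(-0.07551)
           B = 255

At 11497 K (t = 114.97):
  G = 288.1·(114.97 − 60)^(-0.07551) = 288.1·54.97^(-0.07551) = 288.1·0.73893 = 212.886.
At 3840 K (t = 38.4):
  G = 99.47·ln 38.4 − 161.1 = 99.47·3.6481 − 161.1 = 201.772.
Gain = 201.772 / 212.886 = 0.9478 → 0.948.

0.948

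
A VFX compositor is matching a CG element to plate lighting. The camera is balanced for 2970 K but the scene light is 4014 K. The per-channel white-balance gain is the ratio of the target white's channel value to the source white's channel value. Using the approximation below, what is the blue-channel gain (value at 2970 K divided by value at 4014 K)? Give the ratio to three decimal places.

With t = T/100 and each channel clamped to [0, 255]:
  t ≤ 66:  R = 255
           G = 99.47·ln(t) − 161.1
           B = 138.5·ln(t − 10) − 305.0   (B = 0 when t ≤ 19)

At 4014 K (t = 40.14):
  B = 138.5·ln(40.14 − 10) − 305.0 = 138.5·ln 30.14 − 305.0 = 138.5·3.4059 − 305.0 = 166.711.
At 2970 K (t = 29.7):
  B = 138.5·ln(29.7 − 10) − 305.0 = 138.5·ln 19.7 − 305.0 = 138.5·2.9806 − 305.0 = 107.816.
Gain = 107.816 / 166.711 = 0.6467 → 0.647.

0.647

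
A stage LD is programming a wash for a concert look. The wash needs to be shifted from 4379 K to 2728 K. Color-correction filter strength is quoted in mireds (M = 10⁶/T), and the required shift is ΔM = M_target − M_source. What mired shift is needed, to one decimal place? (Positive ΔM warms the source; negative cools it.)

M_source = 10⁶/4379 = 228.363; M_target = 10⁶/2728 = 366.569.
ΔM = 366.569 − 228.363 = 138.206 → +138.2 mireds, a warming shift.

+138.2 mireds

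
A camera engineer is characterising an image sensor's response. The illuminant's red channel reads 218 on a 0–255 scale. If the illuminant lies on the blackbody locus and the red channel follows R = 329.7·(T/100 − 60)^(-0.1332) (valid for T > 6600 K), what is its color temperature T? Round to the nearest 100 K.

(t − 60)^(-0.1332) = 218/329.7 = 0.66121.
t − 60 = 0.66121^(1/-0.1332) = 0.66121^(-7.508) = 22.326, so t = 82.326.
T = 100·t = 8233 K → 8200 K to the nearest 100 K.

8200 K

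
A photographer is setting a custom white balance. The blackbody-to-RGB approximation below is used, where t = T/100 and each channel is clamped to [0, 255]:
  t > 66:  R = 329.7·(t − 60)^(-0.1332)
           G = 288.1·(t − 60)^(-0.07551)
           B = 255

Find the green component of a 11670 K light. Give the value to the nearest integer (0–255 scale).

t = 11670/100 = 116.7; the t > 66 branch applies.
G = 288.1·(116.7 − 60)^(-0.07551) = 288.1·56.7^(-0.07551) = 288.1·0.73720 = 212.388.
Rounded: 212.

212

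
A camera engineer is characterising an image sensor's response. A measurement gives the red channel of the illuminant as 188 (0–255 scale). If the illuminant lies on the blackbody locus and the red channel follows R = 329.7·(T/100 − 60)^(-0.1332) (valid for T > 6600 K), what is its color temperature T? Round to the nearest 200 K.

12800 K

(t − 60)^(-0.1332) = 188/329.7 = 0.57022.
t − 60 = 0.57022^(1/-0.1332) = 0.57022^(-7.508) = 67.848, so t = 127.848.
T = 100·t = 12785 K → 12800 K to the nearest 200 K.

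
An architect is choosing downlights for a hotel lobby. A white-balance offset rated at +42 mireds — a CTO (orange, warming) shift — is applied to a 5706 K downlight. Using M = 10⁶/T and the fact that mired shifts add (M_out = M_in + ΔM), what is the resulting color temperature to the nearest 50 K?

4600 K

M_in = 10⁶/5706 = 175.25 mireds.
M_out = 175.25 + (+42) = 217.25 mireds.
T_out = 10⁶/217.25 = 4602.9 K → 4600 K.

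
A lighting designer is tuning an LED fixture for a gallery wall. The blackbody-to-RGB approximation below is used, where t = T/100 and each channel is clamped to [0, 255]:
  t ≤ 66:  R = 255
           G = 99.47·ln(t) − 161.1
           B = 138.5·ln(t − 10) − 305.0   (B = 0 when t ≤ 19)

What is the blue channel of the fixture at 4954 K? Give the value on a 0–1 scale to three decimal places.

t = 4954/100 = 49.54; the t ≤ 66 branch applies.
B = 138.5·ln(49.54 − 10) − 305.0 = 138.5·ln 39.54 − 305.0 = 138.5·3.6773 − 305.0 = 204.308.
On a 0–1 scale: 204.308/255 = 0.8012 → 0.801.

0.801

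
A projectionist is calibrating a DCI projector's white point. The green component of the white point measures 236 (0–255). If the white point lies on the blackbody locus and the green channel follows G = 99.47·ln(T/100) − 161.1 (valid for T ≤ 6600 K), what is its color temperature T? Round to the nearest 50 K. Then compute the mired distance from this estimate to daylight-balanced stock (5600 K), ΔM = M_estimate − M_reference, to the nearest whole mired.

+7 mireds

ln t = (236 + 161.1) / 99.47 = 3.9922.
t = e^3.9922 = 54.172.
T = 100·t = 5417 K → 5400 K to the nearest 50 K.
M_estimate = 10⁶/5400 = 185.19; M_reference = 10⁶/5600 = 178.57.
ΔM = 185.19 − 178.57 = 6.61 → +7 mireds.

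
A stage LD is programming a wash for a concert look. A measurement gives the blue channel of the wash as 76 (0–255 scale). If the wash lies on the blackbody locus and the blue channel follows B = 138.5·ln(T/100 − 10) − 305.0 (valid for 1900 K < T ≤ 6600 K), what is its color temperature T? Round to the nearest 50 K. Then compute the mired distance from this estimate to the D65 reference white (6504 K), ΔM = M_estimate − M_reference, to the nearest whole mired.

ln(t − 10) = (76 + 305.0) / 138.5 = 2.7509.
t − 10 = e^2.7509 = 15.657, so t = 25.657.
T = 100·t = 2566 K → 2550 K to the nearest 50 K.
M_estimate = 10⁶/2550 = 392.16; M_reference = 10⁶/6504 = 153.75.
ΔM = 392.16 − 153.75 = 238.41 → +238 mireds.

+238 mireds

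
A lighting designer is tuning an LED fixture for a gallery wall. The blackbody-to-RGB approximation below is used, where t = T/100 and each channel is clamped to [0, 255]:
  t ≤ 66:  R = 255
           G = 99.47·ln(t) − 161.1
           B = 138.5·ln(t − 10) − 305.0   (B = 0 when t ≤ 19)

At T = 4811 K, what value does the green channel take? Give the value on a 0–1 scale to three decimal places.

0.879

t = 4811/100 = 48.11; the t ≤ 66 branch applies.
G = 99.47·ln 48.11 − 161.1 = 99.47·3.8735 − 161.1 = 224.196.
On a 0–1 scale: 224.196/255 = 0.8792 → 0.879.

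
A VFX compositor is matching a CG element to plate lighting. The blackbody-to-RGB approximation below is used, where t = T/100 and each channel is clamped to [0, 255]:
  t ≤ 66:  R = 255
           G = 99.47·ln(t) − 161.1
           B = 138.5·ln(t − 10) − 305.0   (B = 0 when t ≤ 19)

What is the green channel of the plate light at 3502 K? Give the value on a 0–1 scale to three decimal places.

t = 3502/100 = 35.02; the t ≤ 66 branch applies.
G = 99.47·ln 35.02 − 161.1 = 99.47·3.5559 − 161.1 = 192.607.
On a 0–1 scale: 192.607/255 = 0.7553 → 0.755.

0.755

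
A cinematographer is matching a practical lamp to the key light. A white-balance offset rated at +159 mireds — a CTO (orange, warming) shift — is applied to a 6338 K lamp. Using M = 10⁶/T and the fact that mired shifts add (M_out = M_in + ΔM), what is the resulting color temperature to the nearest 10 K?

M_in = 10⁶/6338 = 157.78 mireds.
M_out = 157.78 + (+159) = 316.78 mireds.
T_out = 10⁶/316.78 = 3156.8 K → 3160 K.

3160 K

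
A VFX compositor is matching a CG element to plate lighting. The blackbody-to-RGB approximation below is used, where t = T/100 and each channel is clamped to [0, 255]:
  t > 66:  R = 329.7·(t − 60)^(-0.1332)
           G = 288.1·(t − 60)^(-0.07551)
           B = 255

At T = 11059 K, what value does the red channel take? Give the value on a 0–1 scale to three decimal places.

0.767

t = 11059/100 = 110.59; the t > 66 branch applies.
R = 329.7·(110.59 − 60)^(-0.1332) = 329.7·50.59^(-0.1332) = 329.7·0.59295 = 195.496.
On a 0–1 scale: 195.496/255 = 0.7667 → 0.767.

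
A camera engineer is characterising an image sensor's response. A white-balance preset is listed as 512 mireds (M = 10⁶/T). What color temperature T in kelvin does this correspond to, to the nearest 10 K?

1950 K

T = 10⁶ / 512 = 1953.12 K → 1950 K.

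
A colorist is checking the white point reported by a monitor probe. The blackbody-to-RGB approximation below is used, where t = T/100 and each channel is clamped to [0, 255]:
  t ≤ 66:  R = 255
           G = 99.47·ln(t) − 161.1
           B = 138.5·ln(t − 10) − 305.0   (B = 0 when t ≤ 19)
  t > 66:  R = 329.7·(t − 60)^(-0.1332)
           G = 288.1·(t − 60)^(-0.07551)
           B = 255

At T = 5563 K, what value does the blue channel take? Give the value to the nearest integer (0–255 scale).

224

t = 5563/100 = 55.63; the t ≤ 66 branch applies.
B = 138.5·ln(55.63 − 10) − 305.0 = 138.5·ln 45.63 − 305.0 = 138.5·3.8206 − 305.0 = 224.148.
Rounded: 224.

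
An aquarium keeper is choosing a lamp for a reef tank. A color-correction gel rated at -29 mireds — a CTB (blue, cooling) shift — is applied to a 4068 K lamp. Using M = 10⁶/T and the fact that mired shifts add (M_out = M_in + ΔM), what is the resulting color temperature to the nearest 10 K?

M_in = 10⁶/4068 = 245.82 mireds.
M_out = 245.82 + (-29) = 216.82 mireds.
T_out = 10⁶/216.82 = 4612.1 K → 4610 K.

4610 K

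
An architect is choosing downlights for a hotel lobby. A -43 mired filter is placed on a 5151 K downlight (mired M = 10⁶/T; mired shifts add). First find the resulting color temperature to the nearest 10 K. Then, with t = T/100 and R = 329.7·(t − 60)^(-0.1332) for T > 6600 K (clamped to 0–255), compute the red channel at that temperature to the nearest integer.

255

M_in = 10⁶/5151 = 194.14; M_out = 194.14 + (-43) = 151.14.
T_out = 10⁶/151.14 = 6616.5 K → 6620 K; t = 66.2.
R = 329.7·(66.2 − 60)^(-0.1332) = 329.7·6.2^(-0.1332) = 329.7·0.78425 = 258.567 → clamped to 255.
Rounded: 255.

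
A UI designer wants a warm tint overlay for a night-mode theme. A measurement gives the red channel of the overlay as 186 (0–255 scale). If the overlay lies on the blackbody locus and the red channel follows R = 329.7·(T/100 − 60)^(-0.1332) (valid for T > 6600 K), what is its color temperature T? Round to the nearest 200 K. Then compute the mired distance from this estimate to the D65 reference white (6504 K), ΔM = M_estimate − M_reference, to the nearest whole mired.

-79 mireds

(t − 60)^(-0.1332) = 186/329.7 = 0.56415.
t − 60 = 0.56415^(1/-0.1332) = 0.56415^(-7.508) = 73.521, so t = 133.521.
T = 100·t = 13352 K → 13400 K to the nearest 200 K.
M_estimate = 10⁶/13400 = 74.63; M_reference = 10⁶/6504 = 153.75.
ΔM = 74.63 − 153.75 = -79.12 → -79 mireds.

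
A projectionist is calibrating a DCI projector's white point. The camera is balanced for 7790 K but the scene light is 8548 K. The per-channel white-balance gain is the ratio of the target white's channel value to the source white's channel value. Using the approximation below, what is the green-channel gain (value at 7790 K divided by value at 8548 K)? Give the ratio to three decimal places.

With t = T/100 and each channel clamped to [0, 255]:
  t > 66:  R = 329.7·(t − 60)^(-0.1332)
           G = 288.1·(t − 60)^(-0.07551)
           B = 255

At 8548 K (t = 85.48):
  G = 288.1·(85.48 − 60)^(-0.07551) = 288.1·25.48^(-0.07551) = 288.1·0.78310 = 225.611.
At 7790 K (t = 77.9):
  G = 288.1·(77.9 − 60)^(-0.07551) = 288.1·17.9^(-0.07551) = 288.1·0.80426 = 231.708.
Gain = 231.708 / 225.611 = 1.0270 → 1.027.

1.027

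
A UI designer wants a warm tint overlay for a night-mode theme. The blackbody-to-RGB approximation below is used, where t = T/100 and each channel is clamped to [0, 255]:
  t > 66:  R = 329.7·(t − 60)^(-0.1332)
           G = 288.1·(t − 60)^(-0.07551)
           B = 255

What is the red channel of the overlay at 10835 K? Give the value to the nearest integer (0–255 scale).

197

t = 10835/100 = 108.35; the t > 66 branch applies.
R = 329.7·(108.35 − 60)^(-0.1332) = 329.7·48.35^(-0.1332) = 329.7·0.59654 = 196.679.
Rounded: 197.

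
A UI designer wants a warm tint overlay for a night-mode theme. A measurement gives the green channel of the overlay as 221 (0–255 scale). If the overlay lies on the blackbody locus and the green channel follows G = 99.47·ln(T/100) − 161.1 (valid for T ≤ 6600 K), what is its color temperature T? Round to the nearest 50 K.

ln t = (221 + 161.1) / 99.47 = 3.8414.
t = e^3.8414 = 46.589.
T = 100·t = 4659 K → 4650 K to the nearest 50 K.

4650 K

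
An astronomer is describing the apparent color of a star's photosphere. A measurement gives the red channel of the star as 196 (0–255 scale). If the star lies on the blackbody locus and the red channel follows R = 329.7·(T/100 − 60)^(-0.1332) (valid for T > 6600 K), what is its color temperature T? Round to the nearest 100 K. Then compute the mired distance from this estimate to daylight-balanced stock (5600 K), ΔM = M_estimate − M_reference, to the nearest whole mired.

(t − 60)^(-0.1332) = 196/329.7 = 0.59448.
t − 60 = 0.59448^(1/-0.1332) = 0.59448^(-7.508) = 49.621, so t = 109.621.
T = 100·t = 10962 K → 11000 K to the nearest 100 K.
M_estimate = 10⁶/11000 = 90.91; M_reference = 10⁶/5600 = 178.57.
ΔM = 90.91 − 178.57 = -87.66 → -88 mireds.

-88 mireds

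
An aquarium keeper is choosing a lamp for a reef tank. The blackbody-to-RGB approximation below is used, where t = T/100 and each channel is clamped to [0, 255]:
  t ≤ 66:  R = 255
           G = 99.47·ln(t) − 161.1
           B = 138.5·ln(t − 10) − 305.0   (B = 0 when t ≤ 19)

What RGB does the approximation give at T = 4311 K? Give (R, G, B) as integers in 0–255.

t = 4311/100 = 43.11; the t ≤ 66 branch applies.
R = 255 by definition for t ≤ 66.
G = 99.47·ln 43.11 − 161.1 = 99.47·3.7638 − 161.1 = 213.281.
B = 138.5·ln(43.11 − 10) − 305.0 = 138.5·ln 33.11 − 305.0 = 138.5·3.4998 − 305.0 = 179.727.
Rounded: (255, 213, 180).

(255, 213, 180)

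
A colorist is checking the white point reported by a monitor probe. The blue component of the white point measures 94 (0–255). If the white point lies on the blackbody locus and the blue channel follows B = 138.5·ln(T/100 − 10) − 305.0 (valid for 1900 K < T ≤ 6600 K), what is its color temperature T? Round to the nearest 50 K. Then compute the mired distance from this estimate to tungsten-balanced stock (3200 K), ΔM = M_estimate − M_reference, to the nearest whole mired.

+45 mireds

ln(t − 10) = (94 + 305.0) / 138.5 = 2.8809.
t − 10 = e^2.8809 = 17.830, so t = 27.830.
T = 100·t = 2783 K → 2800 K to the nearest 50 K.
M_estimate = 10⁶/2800 = 357.14; M_reference = 10⁶/3200 = 312.50.
ΔM = 357.14 − 312.50 = 44.64 → +45 mireds.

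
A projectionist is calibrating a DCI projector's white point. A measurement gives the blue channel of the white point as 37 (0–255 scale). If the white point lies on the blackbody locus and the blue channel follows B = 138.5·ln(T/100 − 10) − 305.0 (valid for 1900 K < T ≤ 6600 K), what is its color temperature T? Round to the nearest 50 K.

ln(t − 10) = (37 + 305.0) / 138.5 = 2.4693.
t − 10 = e^2.4693 = 11.814, so t = 21.814.
T = 100·t = 2181 K → 2200 K to the nearest 50 K.

2200 K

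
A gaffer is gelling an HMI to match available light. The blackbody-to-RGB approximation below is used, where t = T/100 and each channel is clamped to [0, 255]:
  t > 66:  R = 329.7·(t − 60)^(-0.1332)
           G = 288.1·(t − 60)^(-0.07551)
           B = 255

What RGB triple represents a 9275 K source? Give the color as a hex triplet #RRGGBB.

#CFDDFF

t = 9275/100 = 92.75; the t > 66 branch applies.
R = 329.7·(92.75 − 60)^(-0.1332) = 329.7·32.75^(-0.1332) = 329.7·0.62831 = 207.154.
G = 288.1·(92.75 − 60)^(-0.07551) = 288.1·32.75^(-0.07551) = 288.1·0.76840 = 221.376.
B = 255 by definition for t > 66.
Rounded: (207, 221, 255).
In hex: #CFDDFF.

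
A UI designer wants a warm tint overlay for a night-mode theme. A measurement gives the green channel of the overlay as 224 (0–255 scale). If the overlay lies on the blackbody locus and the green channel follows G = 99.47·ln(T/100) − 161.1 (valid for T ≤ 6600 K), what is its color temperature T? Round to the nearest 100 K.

ln t = (224 + 161.1) / 99.47 = 3.8715.
t = e^3.8715 = 48.015.
T = 100·t = 4802 K → 4800 K to the nearest 100 K.

4800 K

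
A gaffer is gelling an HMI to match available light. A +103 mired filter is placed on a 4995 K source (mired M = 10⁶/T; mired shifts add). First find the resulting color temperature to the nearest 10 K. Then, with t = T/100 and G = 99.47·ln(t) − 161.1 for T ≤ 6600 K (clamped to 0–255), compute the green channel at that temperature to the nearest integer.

M_in = 10⁶/4995 = 200.20; M_out = 200.20 + (+103) = 303.20.
T_out = 10⁶/303.20 = 3298.2 K → 3300 K; t = 33.
G = 99.47·ln 33 − 161.1 = 99.47·3.4965 − 161.1 = 186.698.
Rounded: 187.

187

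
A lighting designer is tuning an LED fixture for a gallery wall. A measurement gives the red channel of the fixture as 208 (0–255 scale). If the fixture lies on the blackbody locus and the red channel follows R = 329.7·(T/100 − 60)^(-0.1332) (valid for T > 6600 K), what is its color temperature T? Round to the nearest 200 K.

9200 K

(t − 60)^(-0.1332) = 208/329.7 = 0.63088.
t − 60 = 0.63088^(1/-0.1332) = 0.63088^(-7.508) = 31.763, so t = 91.763.
T = 100·t = 9176 K → 9200 K to the nearest 200 K.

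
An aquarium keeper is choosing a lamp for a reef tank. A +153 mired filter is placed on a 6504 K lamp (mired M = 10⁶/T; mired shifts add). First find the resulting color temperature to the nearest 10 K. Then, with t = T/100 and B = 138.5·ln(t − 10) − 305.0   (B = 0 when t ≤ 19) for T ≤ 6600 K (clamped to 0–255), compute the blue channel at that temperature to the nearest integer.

M_in = 10⁶/6504 = 153.75; M_out = 153.75 + (+153) = 306.75.
T_out = 10⁶/306.75 = 3260.0 K → 3260 K; t = 32.6.
B = 138.5·ln(32.6 − 10) − 305.0 = 138.5·ln 22.6 − 305.0 = 138.5·3.1179 − 305.0 = 126.836.
Rounded: 127.

127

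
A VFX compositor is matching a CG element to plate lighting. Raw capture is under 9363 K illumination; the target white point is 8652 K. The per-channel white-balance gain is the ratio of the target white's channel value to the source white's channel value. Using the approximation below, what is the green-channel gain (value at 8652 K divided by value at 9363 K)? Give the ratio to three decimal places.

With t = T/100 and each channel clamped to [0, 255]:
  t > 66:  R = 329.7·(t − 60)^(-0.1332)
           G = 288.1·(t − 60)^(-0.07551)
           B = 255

At 9363 K (t = 93.63):
  G = 288.1·(93.63 − 60)^(-0.07551) = 288.1·33.63^(-0.07551) = 288.1·0.76686 = 220.933.
At 8652 K (t = 86.52):
  G = 288.1·(86.52 − 60)^(-0.07551) = 288.1·26.52^(-0.07551) = 288.1·0.78074 = 224.931.
Gain = 224.931 / 220.933 = 1.0181 → 1.018.

1.018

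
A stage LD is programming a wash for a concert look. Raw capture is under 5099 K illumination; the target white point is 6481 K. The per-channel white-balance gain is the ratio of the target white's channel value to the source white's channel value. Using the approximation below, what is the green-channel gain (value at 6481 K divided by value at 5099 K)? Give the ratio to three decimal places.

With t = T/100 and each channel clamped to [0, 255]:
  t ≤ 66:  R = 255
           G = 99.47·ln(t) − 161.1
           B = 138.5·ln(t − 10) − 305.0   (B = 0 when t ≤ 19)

At 5099 K (t = 50.99):
  G = 99.47·ln 50.99 − 161.1 = 99.47·3.9316 − 161.1 = 229.979.
At 6481 K (t = 64.81):
  G = 99.47·ln 64.81 − 161.1 = 99.47·4.1715 − 161.1 = 253.835.
Gain = 253.835 / 229.979 = 1.1037 → 1.104.

1.104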